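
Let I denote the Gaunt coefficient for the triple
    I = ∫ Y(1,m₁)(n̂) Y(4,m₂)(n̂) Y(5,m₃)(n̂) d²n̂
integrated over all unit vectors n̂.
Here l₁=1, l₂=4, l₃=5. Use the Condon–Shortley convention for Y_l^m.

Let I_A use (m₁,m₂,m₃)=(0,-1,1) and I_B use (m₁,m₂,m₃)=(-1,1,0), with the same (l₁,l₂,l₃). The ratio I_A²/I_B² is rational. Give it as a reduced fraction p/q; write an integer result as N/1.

12/5

l's match ⇒ only the (l;m) 3-j factors differ between A and B.
A: triangle coeff Δ(1,4,5) = 1/495; Σ_t [0,0]: t=0:+1/720 = 1/720; (3j)²=8/165 [(1 4 5; 0 -1 1)], sign=+1
B: triangle coeff Δ(1,4,5) = 1/495; Σ_t [0,0]: t=0:+1/1440 = 1/1440; (3j)²=2/99 [(1 4 5; -1 1 0)], sign=-1
I_A²/I_B² = (8/165)/(2/99) = 12/5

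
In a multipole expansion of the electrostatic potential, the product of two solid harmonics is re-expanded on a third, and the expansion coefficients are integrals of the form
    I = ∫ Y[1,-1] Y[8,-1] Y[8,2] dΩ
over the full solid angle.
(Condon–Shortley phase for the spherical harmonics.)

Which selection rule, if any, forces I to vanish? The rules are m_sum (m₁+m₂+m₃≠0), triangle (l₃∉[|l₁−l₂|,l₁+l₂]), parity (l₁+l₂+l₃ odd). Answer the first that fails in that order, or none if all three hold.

parity

m₁+m₂+m₃ = -1 − 1 + 2 = 0  ✓
triangle: |1−8|=7 ≤ l₃=8 ≤ 1+8=9  ✓
parity: l₁+l₂+l₃ = 17 is odd  ✗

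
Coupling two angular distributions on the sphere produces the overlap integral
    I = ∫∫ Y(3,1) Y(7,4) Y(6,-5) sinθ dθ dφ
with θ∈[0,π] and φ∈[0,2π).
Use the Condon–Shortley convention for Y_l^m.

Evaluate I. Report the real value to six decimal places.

Checks pass: Σm=0; 16 even; l₃=6∈[4,10].
(2·3+1)(2·7+1)(2·6+1) = 1365
Δ: 4! 2! 10! / 17! → 1/2042040
sum: t=1:−1/207360 t=2:+1/57600 t=3:−1/207360 = 1/129600
3j²(3 7 6; 0 0 0) = Δ·Π!·Σ² = 168/12155  (sign +1)
sum: t=1:−1/21772800 t=2:+1/2903040 = 13/43545600
3j²(3 7 6; 1 4 -5) = Δ·Π!·Σ² = 143/7140  (sign -1)
combine: 4πI² = 1365·168/12155·143/7140 = 546/1445
take √, sign -1: I = -0.17340334

-0.173403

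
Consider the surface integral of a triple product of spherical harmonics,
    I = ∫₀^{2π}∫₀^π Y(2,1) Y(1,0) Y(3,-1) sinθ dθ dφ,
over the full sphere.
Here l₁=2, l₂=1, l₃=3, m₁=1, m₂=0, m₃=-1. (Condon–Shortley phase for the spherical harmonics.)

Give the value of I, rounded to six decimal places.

-0.233597

m-sum 0 ✓  L=6 even ✓  1≤3≤3 ✓
Π(2lᵢ+1) = 5×3×7 = 105
triangle coeff Δ(2,1,3) = 1/105
Σ_t [0,0]: t=0:+1/4 = 1/4
(3j)²=3/35 [(2 1 3; 0 0 0)], sign=-1
Σ_t [0,0]: t=0:+1/6 = 1/6
(3j)²=8/105 [(2 1 3; 1 0 -1)], sign=+1
⇒ 4πI² = 24/35
I = (-1)√(24/35/(4π)) = -0.23359668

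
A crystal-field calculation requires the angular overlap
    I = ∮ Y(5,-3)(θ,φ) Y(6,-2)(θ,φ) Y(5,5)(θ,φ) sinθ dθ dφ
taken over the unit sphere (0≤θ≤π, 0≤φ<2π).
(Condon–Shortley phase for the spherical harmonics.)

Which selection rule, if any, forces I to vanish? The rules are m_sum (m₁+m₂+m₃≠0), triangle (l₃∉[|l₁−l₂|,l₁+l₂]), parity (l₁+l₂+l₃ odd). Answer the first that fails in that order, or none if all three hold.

Σmᵢ = 0  ✓
l₃∈[|l₁−l₂|,l₁+l₂]=[1,11], have l₃=5  ✓
Σlᵢ = 16 ⇒ even  ✓

none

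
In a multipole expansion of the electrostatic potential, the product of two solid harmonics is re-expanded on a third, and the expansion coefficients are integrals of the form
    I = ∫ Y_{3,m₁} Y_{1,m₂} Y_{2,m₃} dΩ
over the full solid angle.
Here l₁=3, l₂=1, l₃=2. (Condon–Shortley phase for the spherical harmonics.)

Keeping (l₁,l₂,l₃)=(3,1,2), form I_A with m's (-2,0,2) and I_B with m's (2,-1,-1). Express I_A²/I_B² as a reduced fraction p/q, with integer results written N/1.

1/2

Same 3,1,2: normalisation and zero-m 3j drop out of the ratio.
A: Δ: 2! 4! 0! / 7! → 1/105; sum: t=1:−1/24 = -1/24; 3j²(3 1 2; -2 0 2) = Δ·Π!·Σ² = 1/21  (sign -1)
B: Δ: 2! 4! 0! / 7! → 1/105; sum: t=0:+1/12 = 1/12; 3j²(3 1 2; 2 -1 -1) = Δ·Π!·Σ² = 2/21  (sign -1)
I_A²/I_B² = (1/21)/(2/21) = 1/2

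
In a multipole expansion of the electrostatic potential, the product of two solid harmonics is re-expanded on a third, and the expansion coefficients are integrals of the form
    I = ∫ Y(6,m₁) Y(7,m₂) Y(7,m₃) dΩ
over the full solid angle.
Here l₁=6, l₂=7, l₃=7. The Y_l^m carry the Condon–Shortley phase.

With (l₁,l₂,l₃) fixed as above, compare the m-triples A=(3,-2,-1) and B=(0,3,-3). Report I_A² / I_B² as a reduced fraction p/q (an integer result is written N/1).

Shared (l₁,l₂,l₃)=(6,7,7): N and (l;000)² cancel in I_A²/I_B².
A: Δ = 6!·6!·8!/21! = 1/2444321880; Racah Σ t=0..3: t=0:+1/18662400 t=1:−1/3317760 t=2:+1/4147200 t=3:−1/37324800 = -1/29859840; ⇒ 3j(6 7 7; 3 -2 -1)² = 175/138567, sgn -1
B: Δ = 6!·6!·8!/21! = 1/2444321880; Racah Σ t=2..6: t=2:+1/92897280 t=3:−1/6531840 t=4:+1/3317760 t=5:−1/10368000 t=6:+1/298598400 = 197/2985984000; ⇒ 3j(6 7 7; 0 3 -3)² = 38809/5542680, sgn +1
I_A²/I_B² = (175/138567)/(38809/5542680) = 7000/38809

7000/38809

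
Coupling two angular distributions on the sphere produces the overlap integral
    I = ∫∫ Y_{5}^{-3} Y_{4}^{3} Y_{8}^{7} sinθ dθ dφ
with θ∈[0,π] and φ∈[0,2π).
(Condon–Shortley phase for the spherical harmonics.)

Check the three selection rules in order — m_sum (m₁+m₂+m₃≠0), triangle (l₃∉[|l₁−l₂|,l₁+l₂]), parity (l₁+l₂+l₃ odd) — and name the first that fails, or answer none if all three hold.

m_sum

azimuthal sum: -3 + 3 + 7 = 7  ✗
1 ≤ 8 ≤ 9 (triangle on l)
L = 5 + 4 + 8 = 17 (odd)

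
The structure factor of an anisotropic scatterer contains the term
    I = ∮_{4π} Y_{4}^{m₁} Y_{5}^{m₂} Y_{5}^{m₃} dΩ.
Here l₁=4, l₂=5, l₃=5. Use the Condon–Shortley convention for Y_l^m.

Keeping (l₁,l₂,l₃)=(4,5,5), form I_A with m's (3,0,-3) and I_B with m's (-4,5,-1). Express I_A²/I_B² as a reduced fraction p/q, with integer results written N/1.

3/1

l's match ⇒ only the (l;m) 3-j factors differ between A and B.
A: triangle coeff Δ(4,5,5) = 1/3153150; Σ_t [0,1]: t=0:+1/17280 t=1:−1/6912 = -1/11520; (3j)²=2/143 [(4 5 5; 3 0 -3)], sign=-1
B: triangle coeff Δ(4,5,5) = 1/3153150; Σ_t [4,4]: t=4:+1/414720 = 1/414720; (3j)²=2/429 [(4 5 5; -4 5 -1)], sign=+1
I_A²/I_B² = (2/143)/(2/429) = 3/1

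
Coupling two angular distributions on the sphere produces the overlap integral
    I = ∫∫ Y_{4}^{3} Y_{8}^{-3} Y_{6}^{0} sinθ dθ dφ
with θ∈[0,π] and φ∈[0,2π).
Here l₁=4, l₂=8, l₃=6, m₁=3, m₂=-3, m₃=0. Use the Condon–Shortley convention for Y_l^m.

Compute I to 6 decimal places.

Rules hold: Σm=0, L=18 even, 4≤6≤12.
N = 9·17·13 = 1989
Δ = 6!·2!·10!/19! = 1/23279256
Racah Σ t=2..4: t=2:+1/1658880 t=3:−1/518400 t=4:+1/1658880 = -1/1382400
⇒ 3j(4 8 6; 0 0 0)² = 504/46189, sgn -1
Racah Σ t=0..1: t=0:+1/10368000 t=1:−1/4147200 = -1/6912000
⇒ 3j(4 8 6; 3 -3 0)² = 189/16796, sgn -1
4πI² = N·(3j₀)²·(3jₘ)² = 214326/877591
I = +1·√(0.244221/4π) = 0.13940759

0.139408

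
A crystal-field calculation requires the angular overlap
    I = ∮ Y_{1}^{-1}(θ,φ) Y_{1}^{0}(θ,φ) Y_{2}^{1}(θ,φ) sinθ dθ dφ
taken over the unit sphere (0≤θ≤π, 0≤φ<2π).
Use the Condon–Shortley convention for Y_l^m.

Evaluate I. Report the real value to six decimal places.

Rules hold: Σm=0, L=4 even, 0≤2≤2.
N = 3·3·5 = 45
Δ = 0!·2!·2!/5! = 1/30
Racah Σ t=0..0: t=0:+1/1 = 1/1
⇒ 3j(1 1 2; 0 0 0)² = 2/15, sgn +1
Racah Σ t=0..0: t=0:+1/2 = 1/2
⇒ 3j(1 1 2; -1 0 1)² = 1/10, sgn -1
4πI² = N·(3j₀)²·(3jₘ)² = 3/5
I = -1·√(0.6/4π) = -0.21850969

-0.218510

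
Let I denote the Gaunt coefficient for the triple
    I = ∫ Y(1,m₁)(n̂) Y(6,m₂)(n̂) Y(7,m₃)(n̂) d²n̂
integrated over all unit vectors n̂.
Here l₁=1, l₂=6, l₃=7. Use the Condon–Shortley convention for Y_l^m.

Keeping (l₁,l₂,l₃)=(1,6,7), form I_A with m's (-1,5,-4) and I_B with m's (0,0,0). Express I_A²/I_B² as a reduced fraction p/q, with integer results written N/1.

3/49

l's match ⇒ only the (l;m) 3-j factors differ between A and B.
A: triangle coeff Δ(1,6,7) = 1/1365; Σ_t [0,0]: t=0:+1/79833600 = 1/79833600; (3j)²=1/455 [(1 6 7; -1 5 -4)], sign=-1
B: triangle coeff Δ(1,6,7) = 1/1365; Σ_t [0,0]: t=0:+1/518400 = 1/518400; (3j)²=7/195 [(1 6 7; 0 0 0)], sign=-1
I_A²/I_B² = (1/455)/(7/195) = 3/49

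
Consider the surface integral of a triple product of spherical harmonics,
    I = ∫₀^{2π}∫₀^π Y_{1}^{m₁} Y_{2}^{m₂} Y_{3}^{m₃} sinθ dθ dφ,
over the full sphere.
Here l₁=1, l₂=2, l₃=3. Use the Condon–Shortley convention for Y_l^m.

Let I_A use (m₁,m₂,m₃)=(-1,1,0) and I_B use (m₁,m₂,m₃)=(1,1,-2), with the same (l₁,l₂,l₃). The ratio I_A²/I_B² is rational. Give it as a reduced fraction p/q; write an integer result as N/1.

3/10

l's match ⇒ only the (l;m) 3-j factors differ between A and B.
A: triangle coeff Δ(1,2,3) = 1/105; Σ_t [0,0]: t=0:+1/12 = 1/12; (3j)²=1/35 [(1 2 3; -1 1 0)], sign=-1
B: triangle coeff Δ(1,2,3) = 1/105; Σ_t [0,0]: t=0:+1/12 = 1/12; (3j)²=2/21 [(1 2 3; 1 1 -2)], sign=-1
I_A²/I_B² = (1/35)/(2/21) = 3/10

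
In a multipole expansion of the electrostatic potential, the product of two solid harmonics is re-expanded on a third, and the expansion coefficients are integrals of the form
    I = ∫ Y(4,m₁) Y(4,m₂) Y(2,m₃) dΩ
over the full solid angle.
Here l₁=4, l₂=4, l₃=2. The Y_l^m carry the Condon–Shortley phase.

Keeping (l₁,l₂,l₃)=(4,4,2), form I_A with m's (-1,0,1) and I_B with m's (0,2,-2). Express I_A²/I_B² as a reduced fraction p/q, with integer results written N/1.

l's match ⇒ only the (l;m) 3-j factors differ between A and B.
A: triangle coeff Δ(4,4,2) = 1/13860; Σ_t [3,4]: t=3:−1/72 t=4:+1/96 = -1/288; (3j)²=1/462 [(4 4 2; -1 0 1)], sign=+1
B: triangle coeff Δ(4,4,2) = 1/13860; Σ_t [4,4]: t=4:+1/192 = 1/192; (3j)²=3/77 [(4 4 2; 0 2 -2)], sign=+1
I_A²/I_B² = (1/462)/(3/77) = 1/18

1/18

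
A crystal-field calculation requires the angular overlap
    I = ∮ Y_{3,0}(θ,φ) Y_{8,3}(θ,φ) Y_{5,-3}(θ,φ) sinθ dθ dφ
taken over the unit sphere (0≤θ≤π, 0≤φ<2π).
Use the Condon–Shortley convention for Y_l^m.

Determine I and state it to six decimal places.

-0.170538

Checks pass: Σm=0; 16 even; l₃=5∈[5,11].
(2·3+1)(2·8+1)(2·5+1) = 1309
Δ: 6! 0! 10! / 17! → 1/136136
sum: t=3:−1/518400 = -1/518400
3j²(3 8 5; 0 0 0) = Δ·Π!·Σ² = 56/2431  (sign +1)
sum: t=3:−1/2903040 = -1/2903040
3j²(3 8 5; 0 3 -3) = Δ·Π!·Σ² = 75/6188  (sign -1)
combine: 4πI² = 1309·56/2431·75/6188 = 1050/2873
take √, sign -1: I = -0.17053829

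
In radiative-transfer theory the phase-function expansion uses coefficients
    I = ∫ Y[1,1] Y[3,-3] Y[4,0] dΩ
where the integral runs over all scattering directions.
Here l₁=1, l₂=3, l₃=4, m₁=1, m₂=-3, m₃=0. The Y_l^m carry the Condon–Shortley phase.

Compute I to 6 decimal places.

0.000000

m-sum = 1 − 3 + 0 = -2 ≠ 0 ⇒ I = 0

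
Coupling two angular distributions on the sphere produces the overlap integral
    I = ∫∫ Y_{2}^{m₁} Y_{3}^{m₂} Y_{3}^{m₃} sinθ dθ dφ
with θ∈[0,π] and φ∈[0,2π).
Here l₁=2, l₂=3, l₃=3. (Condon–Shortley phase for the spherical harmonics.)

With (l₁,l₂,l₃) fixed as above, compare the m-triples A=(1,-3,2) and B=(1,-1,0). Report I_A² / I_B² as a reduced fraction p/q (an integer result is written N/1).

Same 2,3,3: normalisation and zero-m 3j drop out of the ratio.
A: Δ: 2! 2! 4! / 9! → 1/3780; sum: t=0:+1/48 = 1/48; 3j²(2 3 3; 1 -3 2) = Δ·Π!·Σ² = 5/84  (sign -1)
B: Δ: 2! 2! 4! / 9! → 1/3780; sum: t=0:+1/8 t=1:−1/12 = 1/24; 3j²(2 3 3; 1 -1 0) = Δ·Π!·Σ² = 1/210  (sign -1)
I_A²/I_B² = (5/84)/(1/210) = 25/2

25/2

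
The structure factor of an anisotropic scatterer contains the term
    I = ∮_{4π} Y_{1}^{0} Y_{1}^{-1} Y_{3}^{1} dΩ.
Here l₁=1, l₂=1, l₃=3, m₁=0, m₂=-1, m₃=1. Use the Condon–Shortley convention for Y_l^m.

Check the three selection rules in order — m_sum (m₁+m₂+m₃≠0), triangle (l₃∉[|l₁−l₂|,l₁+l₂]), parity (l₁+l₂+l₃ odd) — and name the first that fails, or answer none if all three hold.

azimuthal sum: 0 − 1 + 1 = 0  ✓
0 ≤ 3 ≤ 2 (triangle on l)  ✗
L = 1 + 1 + 3 = 5 (odd)

triangle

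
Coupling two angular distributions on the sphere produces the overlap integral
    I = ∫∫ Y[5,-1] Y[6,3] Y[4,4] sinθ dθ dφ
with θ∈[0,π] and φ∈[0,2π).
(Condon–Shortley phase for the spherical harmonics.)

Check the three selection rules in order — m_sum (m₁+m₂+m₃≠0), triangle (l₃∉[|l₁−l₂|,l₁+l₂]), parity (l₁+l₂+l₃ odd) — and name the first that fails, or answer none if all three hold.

m_sum

m₁+m₂+m₃ = -1 + 3 + 4 = 6  ✗
triangle: |5−6|=1 ≤ l₃=4 ≤ 5+6=11
parity: l₁+l₂+l₃ = 15 is odd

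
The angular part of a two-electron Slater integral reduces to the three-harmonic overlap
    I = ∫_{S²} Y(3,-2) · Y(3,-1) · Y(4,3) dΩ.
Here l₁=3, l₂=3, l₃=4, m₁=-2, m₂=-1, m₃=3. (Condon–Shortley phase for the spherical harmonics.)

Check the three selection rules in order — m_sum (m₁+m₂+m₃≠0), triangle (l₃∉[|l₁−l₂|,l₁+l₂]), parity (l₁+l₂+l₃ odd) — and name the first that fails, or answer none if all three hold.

Σmᵢ = 0  ✓
l₃∈[|l₁−l₂|,l₁+l₂]=[0,6], have l₃=4  ✓
Σlᵢ = 10 ⇒ even  ✓

none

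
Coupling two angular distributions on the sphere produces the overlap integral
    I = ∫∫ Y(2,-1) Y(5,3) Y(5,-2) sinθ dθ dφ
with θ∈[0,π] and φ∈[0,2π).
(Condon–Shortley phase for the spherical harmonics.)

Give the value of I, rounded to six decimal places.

m-sum 0 ✓  L=12 even ✓  3≤5≤7 ✓
Π(2lᵢ+1) = 5×11×11 = 605
triangle coeff Δ(2,5,5) = 1/38610
Σ_t [0,2]: t=0:+1/2880 t=1:−1/576 t=2:+1/2880 = -1/960
(3j)²=10/429 [(2 5 5; 0 0 0)], sign=+1
Σ_t [1,2]: t=1:−1/10080 t=2:+1/2880 = 1/4032
(3j)²=10/429 [(2 5 5; -1 3 -2)], sign=-1
⇒ 4πI² = 500/1521
I = (-1)√(500/1521/(4π)) = -0.16173926

-0.161739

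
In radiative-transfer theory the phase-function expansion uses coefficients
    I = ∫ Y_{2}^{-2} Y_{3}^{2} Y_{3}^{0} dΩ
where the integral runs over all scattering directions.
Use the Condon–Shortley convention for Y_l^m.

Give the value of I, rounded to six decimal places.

-0.188063

m-sum 0 ✓  L=8 even ✓  1≤3≤5 ✓
Π(2lᵢ+1) = 5×7×7 = 245
triangle coeff Δ(2,3,3) = 1/3780
Σ_t [0,2]: t=0:+1/24 t=1:−1/4 t=2:+1/24 = -1/6
(3j)²=4/105 [(2 3 3; 0 0 0)], sign=+1
Σ_t [2,2]: t=2:+1/24 = 1/24
(3j)²=1/21 [(2 3 3; -2 2 0)], sign=-1
⇒ 4πI² = 4/9
I = (-1)√(4/9/(4π)) = -0.18806319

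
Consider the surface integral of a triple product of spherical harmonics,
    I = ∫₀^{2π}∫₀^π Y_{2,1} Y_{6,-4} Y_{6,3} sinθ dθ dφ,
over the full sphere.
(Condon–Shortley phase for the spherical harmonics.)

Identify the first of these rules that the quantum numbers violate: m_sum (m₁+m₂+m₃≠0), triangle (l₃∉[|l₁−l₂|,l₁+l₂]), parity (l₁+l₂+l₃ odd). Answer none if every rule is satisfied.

m₁+m₂+m₃ = 1 − 4 + 3 = 0  ✓
triangle: |2−6|=4 ≤ l₃=6 ≤ 2+6=8  ✓
parity: l₁+l₂+l₃ = 14 is even  ✓

none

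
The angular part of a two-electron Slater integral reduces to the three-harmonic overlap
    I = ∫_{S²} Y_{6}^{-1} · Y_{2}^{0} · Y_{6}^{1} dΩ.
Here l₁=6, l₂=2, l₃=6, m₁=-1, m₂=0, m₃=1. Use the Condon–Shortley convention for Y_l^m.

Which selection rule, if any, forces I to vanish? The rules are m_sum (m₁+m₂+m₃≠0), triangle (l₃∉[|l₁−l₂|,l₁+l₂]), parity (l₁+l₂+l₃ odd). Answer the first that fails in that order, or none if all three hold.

none

m₁+m₂+m₃ = -1 + 0 + 1 = 0  ✓
triangle: |6−2|=4 ≤ l₃=6 ≤ 6+2=8  ✓
parity: l₁+l₂+l₃ = 14 is even  ✓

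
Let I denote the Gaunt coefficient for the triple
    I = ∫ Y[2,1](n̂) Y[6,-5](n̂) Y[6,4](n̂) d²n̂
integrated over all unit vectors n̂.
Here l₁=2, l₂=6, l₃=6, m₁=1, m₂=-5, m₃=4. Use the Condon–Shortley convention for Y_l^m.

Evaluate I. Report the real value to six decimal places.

-0.197649

m-sum 0 ✓  L=14 even ✓  4≤6≤8 ✓
Π(2lᵢ+1) = 5×13×13 = 845
triangle coeff Δ(2,6,6) = 1/90090
Σ_t [0,2]: t=0:+1/69120 t=1:−1/14400 t=2:+1/69120 = -7/172800
(3j)²=14/715 [(2 6 6; 0 0 0)], sign=-1
Σ_t [0,1]: t=0:+1/725760 t=1:−1/7257600 = 1/806400
(3j)²=27/910 [(2 6 6; 1 -5 4)], sign=+1
⇒ 4πI² = 27/55
I = (-1)√(27/55/(4π)) = -0.19764945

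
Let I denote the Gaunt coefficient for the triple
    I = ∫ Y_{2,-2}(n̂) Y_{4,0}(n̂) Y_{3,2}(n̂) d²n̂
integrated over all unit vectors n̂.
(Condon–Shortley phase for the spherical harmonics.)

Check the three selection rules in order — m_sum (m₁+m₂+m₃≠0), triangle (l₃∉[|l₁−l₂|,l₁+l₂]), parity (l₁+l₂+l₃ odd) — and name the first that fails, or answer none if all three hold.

parity

m₁+m₂+m₃ = -2 + 0 + 2 = 0  ✓
triangle: |2−4|=2 ≤ l₃=3 ≤ 2+4=6  ✓
parity: l₁+l₂+l₃ = 9 is odd  ✗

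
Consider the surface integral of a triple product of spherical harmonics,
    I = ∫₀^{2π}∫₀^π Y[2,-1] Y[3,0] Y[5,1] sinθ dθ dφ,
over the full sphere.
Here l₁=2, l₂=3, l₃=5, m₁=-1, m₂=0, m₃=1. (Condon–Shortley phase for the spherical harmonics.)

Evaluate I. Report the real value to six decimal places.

-0.214318

Checks pass: Σm=0; 10 even; l₃=5∈[1,5].
(2·2+1)(2·3+1)(2·5+1) = 385
Δ: 0! 4! 6! / 11! → 1/2310
sum: t=0:+1/144 = 1/144
3j²(2 3 5; 0 0 0) = Δ·Π!·Σ² = 10/231  (sign -1)
sum: t=0:+1/216 = 1/216
3j²(2 3 5; -1 0 1) = Δ·Π!·Σ² = 8/231  (sign +1)
combine: 4πI² = 385·10/231·8/231 = 400/693
take √, sign -1: I = -0.21431790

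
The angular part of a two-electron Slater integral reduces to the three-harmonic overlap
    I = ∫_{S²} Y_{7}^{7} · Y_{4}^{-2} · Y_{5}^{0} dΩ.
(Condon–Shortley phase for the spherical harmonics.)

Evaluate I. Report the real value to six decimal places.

Σmᵢ = 5 ≠ 0, so the φ-integral vanishes; I = 0

0.000000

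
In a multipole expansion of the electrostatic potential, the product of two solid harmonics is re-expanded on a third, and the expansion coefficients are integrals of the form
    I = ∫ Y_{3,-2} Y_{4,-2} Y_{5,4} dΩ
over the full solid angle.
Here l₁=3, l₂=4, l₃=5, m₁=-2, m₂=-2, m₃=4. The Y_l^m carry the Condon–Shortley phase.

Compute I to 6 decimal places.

m-sum 0 ✓  L=12 even ✓  1≤5≤7 ✓
Π(2lᵢ+1) = 7×9×11 = 693
triangle coeff Δ(3,4,5) = 1/180180
Σ_t [0,2]: t=0:+1/576 t=1:−1/144 t=2:+1/576 = -1/288
(3j)²=20/1001 [(3 4 5; 0 0 0)], sign=+1
Σ_t [1,2]: t=1:−1/2880 t=2:+1/8640 = -1/4320
(3j)²=8/429 [(3 4 5; -2 -2 4)], sign=+1
⇒ 4πI² = 480/1859
I = (+1)√(480/1859/(4π)) = 0.14334284

0.143343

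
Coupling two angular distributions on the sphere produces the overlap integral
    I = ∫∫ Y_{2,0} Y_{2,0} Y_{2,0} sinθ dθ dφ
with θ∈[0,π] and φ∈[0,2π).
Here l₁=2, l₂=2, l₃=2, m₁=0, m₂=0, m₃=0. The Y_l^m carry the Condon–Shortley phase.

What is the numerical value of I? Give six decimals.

Checks pass: Σm=0; 6 even; l₃=2∈[0,4].
(2·2+1)(2·2+1)(2·2+1) = 125
Δ: 2! 2! 2! / 7! → 1/630
sum: t=0:+1/8 t=1:−1/1 t=2:+1/8 = -3/4
3j²(2 2 2; 0 0 0) = Δ·Π!·Σ² = 2/35  (sign -1)
(m-triple is (0,0,0) — same symbol as above.)
combine: 4πI² = 125·2/35·2/35 = 20/49
take √, sign +1: I = 0.18022375

0.180224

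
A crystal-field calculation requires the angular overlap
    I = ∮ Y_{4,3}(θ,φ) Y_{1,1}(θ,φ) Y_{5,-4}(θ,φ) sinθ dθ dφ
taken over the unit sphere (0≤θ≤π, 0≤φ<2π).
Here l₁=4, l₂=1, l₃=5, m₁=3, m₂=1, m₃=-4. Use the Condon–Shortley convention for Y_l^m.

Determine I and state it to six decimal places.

Checks pass: Σm=0; 10 even; l₃=5∈[3,5].
(2·4+1)(2·1+1)(2·5+1) = 297
Δ: 0! 8! 2! / 11! → 1/495
sum: t=0:+1/576 = 1/576
3j²(4 1 5; 0 0 0) = Δ·Π!·Σ² = 5/99  (sign -1)
sum: t=0:+1/10080 = 1/10080
3j²(4 1 5; 3 1 -4) = Δ·Π!·Σ² = 4/55  (sign -1)
combine: 4πI² = 297·5/99·4/55 = 12/11
take √, sign +1: I = 0.29463840

0.294638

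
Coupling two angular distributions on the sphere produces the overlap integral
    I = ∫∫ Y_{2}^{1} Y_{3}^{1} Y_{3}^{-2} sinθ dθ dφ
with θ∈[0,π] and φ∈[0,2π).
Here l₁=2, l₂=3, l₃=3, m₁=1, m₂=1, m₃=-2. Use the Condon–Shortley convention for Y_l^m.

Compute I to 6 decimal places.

Rules hold: Σm=0, L=8 even, 1≤3≤5.
N = 5·7·7 = 245
Δ = 2!·2!·4!/9! = 1/3780
Racah Σ t=0..2: t=0:+1/24 t=1:−1/4 t=2:+1/24 = -1/6
⇒ 3j(2 3 3; 0 0 0)² = 4/105, sgn +1
Racah Σ t=0..1: t=0:+1/48 t=1:−1/12 = -1/16
⇒ 3j(2 3 3; 1 1 -2)² = 1/28, sgn +1
4πI² = N·(3j₀)²·(3jₘ)² = 1/3
I = +1·√(0.333333/4π) = 0.16286750

0.162868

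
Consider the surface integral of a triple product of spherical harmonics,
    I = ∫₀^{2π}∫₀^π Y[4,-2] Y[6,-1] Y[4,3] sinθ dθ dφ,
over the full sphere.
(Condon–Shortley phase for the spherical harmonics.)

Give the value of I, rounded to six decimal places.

m-sum 0 ✓  L=14 even ✓  2≤4≤10 ✓
Π(2lᵢ+1) = 9×13×9 = 1053
triangle coeff Δ(4,6,4) = 1/1261260
Σ_t [2,4]: t=2:+1/4608 t=3:−1/1296 t=4:+1/4608 = -7/20736
(3j)²=20/1287 [(4 6 4; 0 0 0)], sign=-1
Σ_t [4,5]: t=4:+1/11520 t=5:−1/86400 = 13/172800
(3j)²=13/660 [(4 6 4; -2 -1 3)], sign=-1
⇒ 4πI² = 39/121
I = (+1)√(39/121/(4π)) = 0.16015286

0.160153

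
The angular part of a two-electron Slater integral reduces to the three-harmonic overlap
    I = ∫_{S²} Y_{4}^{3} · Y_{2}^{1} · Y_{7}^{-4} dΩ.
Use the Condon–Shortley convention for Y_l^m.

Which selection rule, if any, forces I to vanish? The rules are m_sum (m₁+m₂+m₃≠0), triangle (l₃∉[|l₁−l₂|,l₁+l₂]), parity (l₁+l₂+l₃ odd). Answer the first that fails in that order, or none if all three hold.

triangle

Σmᵢ = 0  ✓
l₃∈[|l₁−l₂|,l₁+l₂]=[2,6], have l₃=7  ✗
Σlᵢ = 13 ⇒ odd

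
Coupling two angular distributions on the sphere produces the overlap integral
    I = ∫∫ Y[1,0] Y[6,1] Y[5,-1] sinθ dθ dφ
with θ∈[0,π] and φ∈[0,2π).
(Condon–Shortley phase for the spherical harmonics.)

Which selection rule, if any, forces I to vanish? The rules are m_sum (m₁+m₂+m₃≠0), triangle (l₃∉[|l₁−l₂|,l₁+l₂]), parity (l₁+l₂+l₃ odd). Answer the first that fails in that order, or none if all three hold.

m₁+m₂+m₃ = 0 + 1 − 1 = 0  ✓
triangle: |1−6|=5 ≤ l₃=5 ≤ 1+6=7  ✓
parity: l₁+l₂+l₃ = 12 is even  ✓

none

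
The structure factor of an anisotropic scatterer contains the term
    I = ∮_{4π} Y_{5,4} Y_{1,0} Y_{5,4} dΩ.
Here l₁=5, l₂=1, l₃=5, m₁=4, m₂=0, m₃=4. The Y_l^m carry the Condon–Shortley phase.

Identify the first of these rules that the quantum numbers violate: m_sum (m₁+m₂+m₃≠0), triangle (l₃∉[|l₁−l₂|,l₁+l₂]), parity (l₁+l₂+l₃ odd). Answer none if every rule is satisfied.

m_sum

azimuthal sum: 4 + 0 + 4 = 8  ✗
4 ≤ 5 ≤ 6 (triangle on l)
L = 5 + 1 + 5 = 11 (odd)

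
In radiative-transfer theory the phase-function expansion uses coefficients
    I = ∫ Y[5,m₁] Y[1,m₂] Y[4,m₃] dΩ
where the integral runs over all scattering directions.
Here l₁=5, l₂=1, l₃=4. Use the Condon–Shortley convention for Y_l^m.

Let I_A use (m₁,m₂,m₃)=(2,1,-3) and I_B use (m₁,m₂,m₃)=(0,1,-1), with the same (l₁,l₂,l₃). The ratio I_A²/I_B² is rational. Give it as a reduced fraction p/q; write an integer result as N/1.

Shared (l₁,l₂,l₃)=(5,1,4): N and (l;000)² cancel in I_A²/I_B².
A: Δ = 2!·8!·0!/11! = 1/495; Racah Σ t=2..2: t=2:+1/10080 = 1/10080; ⇒ 3j(5 1 4; 2 1 -3)² = 1/165, sgn -1
B: Δ = 2!·8!·0!/11! = 1/495; Racah Σ t=2..2: t=2:+1/1440 = 1/1440; ⇒ 3j(5 1 4; 0 1 -1)² = 2/99, sgn -1
I_A²/I_B² = (1/165)/(2/99) = 3/10

3/10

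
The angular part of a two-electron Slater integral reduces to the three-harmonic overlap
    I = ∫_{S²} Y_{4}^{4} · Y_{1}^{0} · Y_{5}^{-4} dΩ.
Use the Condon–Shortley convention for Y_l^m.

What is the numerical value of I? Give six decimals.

Rules hold: Σm=0, L=10 even, 3≤5≤5.
N = 9·3·11 = 297
Δ = 0!·8!·2!/11! = 1/495
Racah Σ t=0..0: t=0:+1/576 = 1/576
⇒ 3j(4 1 5; 0 0 0)² = 5/99, sgn -1
Racah Σ t=0..0: t=0:+1/40320 = 1/40320
⇒ 3j(4 1 5; 4 0 -4)² = 1/55, sgn -1
4πI² = N·(3j₀)²·(3jₘ)² = 3/11
I = +1·√(0.272727/4π) = 0.14731920

0.147319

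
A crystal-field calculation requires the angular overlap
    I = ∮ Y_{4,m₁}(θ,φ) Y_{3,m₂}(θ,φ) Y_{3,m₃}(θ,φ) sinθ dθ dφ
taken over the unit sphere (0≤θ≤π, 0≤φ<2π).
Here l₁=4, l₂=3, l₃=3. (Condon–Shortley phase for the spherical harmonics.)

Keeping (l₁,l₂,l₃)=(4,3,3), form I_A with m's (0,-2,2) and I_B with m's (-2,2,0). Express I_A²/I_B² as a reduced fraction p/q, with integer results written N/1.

49/3

Same 4,3,3: normalisation and zero-m 3j drop out of the ratio.
A: Δ: 4! 4! 2! / 11! → 1/34650; sum: t=0:+1/576 t=1:−1/72 = -7/576; 3j²(4 3 3; 0 -2 2) = Δ·Π!·Σ² = 7/198  (sign +1)
B: Δ: 4! 4! 2! / 11! → 1/34650; sum: t=3:−1/72 t=4:+1/96 = -1/288; 3j²(4 3 3; -2 2 0) = Δ·Π!·Σ² = 1/462  (sign +1)
I_A²/I_B² = (7/198)/(1/462) = 49/3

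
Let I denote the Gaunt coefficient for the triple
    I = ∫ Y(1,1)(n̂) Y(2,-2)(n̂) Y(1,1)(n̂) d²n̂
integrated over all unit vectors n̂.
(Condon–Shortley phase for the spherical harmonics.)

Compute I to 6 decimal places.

0.309019

m-sum 0 ✓  L=4 even ✓  1≤1≤3 ✓
Π(2lᵢ+1) = 3×5×3 = 45
triangle coeff Δ(1,2,1) = 1/30
Σ_t [1,1]: t=1:−1/1 = -1/1
(3j)²=2/15 [(1 2 1; 0 0 0)], sign=+1
Σ_t [0,0]: t=0:+1/4 = 1/4
(3j)²=1/5 [(1 2 1; 1 -2 1)], sign=+1
⇒ 4πI² = 6/5
I = (+1)√(6/5/(4π)) = 0.30901936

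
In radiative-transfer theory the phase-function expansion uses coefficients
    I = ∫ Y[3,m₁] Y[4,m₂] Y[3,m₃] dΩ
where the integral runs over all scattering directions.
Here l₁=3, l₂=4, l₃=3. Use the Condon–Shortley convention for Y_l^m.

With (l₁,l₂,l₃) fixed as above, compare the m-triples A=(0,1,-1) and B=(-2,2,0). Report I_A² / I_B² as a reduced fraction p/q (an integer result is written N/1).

5/1

Shared (l₁,l₂,l₃)=(3,4,3): N and (l;000)² cancel in I_A²/I_B².
A: Δ = 4!·2!·4!/11! = 1/34650; Racah Σ t=1..3: t=1:−1/288 t=2:+1/24 t=3:−1/48 = 5/288; ⇒ 3j(3 4 3; 0 1 -1)² = 5/462, sgn +1
B: Δ = 4!·2!·4!/11! = 1/34650; Racah Σ t=3..4: t=3:−1/72 t=4:+1/96 = -1/288; ⇒ 3j(3 4 3; -2 2 0)² = 1/462, sgn +1
I_A²/I_B² = (5/462)/(1/462) = 5/1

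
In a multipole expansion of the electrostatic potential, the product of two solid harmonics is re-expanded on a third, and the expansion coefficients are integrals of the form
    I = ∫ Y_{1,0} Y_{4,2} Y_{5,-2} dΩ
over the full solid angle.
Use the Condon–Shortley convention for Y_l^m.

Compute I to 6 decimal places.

m-sum 0 ✓  L=10 even ✓  3≤5≤5 ✓
Π(2lᵢ+1) = 3×9×11 = 297
triangle coeff Δ(1,4,5) = 1/495
Σ_t [0,0]: t=0:+1/576 = 1/576
(3j)²=5/99 [(1 4 5; 0 0 0)], sign=-1
Σ_t [0,0]: t=0:+1/1440 = 1/1440
(3j)²=7/165 [(1 4 5; 0 2 -2)], sign=-1
⇒ 4πI² = 7/11
I = (+1)√(7/11/(4π)) = 0.22503380

0.225034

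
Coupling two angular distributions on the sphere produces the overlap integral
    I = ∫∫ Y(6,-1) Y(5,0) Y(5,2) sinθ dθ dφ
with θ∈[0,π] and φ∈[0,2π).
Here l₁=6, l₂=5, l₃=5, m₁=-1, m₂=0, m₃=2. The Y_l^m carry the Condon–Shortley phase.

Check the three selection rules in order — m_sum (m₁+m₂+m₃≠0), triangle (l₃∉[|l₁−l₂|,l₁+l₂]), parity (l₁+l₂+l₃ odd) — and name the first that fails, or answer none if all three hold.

azimuthal sum: -1 + 0 + 2 = 1  ✗
1 ≤ 5 ≤ 11 (triangle on l)
L = 6 + 5 + 5 = 16 (even)

m_sum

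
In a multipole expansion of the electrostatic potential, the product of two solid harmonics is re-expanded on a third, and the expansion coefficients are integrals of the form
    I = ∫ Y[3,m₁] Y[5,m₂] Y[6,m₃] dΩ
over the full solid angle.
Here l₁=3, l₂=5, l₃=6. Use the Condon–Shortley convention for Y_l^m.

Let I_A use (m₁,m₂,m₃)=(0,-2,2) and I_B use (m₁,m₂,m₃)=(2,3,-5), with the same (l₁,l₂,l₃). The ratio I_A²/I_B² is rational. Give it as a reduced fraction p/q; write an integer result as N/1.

Same 3,5,6: normalisation and zero-m 3j drop out of the ratio.
A: Δ: 2! 4! 8! / 15! → 1/675675; sum: t=0:+1/8640 t=1:−1/5760 t=2:+1/60480 = -1/24192; 3j²(3 5 6; 0 -2 2) = Δ·Π!·Σ² = 8/3003  (sign -1)
B: Δ: 2! 4! 8! / 15! → 1/675675; sum: t=0:+1/483840 t=1:−1/120960 = -1/161280; 3j²(3 5 6; 2 3 -5) = Δ·Π!·Σ² = 2/91  (sign +1)
I_A²/I_B² = (8/3003)/(2/91) = 4/33

4/33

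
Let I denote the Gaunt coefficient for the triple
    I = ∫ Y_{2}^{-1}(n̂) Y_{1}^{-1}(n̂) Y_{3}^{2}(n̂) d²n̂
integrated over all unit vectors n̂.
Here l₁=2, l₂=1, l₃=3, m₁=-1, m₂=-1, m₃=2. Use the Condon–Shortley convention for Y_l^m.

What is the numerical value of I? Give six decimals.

0.261169

Checks pass: Σm=0; 6 even; l₃=3∈[1,3].
(2·2+1)(2·1+1)(2·3+1) = 105
Δ: 0! 4! 2! / 7! → 1/105
sum: t=0:+1/4 = 1/4
3j²(2 1 3; 0 0 0) = Δ·Π!·Σ² = 3/35  (sign -1)
sum: t=0:+1/12 = 1/12
3j²(2 1 3; -1 -1 2) = Δ·Π!·Σ² = 2/21  (sign -1)
combine: 4πI² = 105·3/35·2/21 = 6/7
take √, sign +1: I = 0.26116903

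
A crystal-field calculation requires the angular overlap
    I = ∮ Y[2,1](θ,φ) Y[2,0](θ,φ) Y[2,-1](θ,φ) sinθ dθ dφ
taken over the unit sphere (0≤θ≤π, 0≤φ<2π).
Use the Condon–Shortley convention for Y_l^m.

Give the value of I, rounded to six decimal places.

-0.090112

m-sum 0 ✓  L=6 even ✓  0≤2≤4 ✓
Π(2lᵢ+1) = 5×5×5 = 125
triangle coeff Δ(2,2,2) = 1/630
Σ_t [0,2]: t=0:+1/8 t=1:−1/1 t=2:+1/8 = -3/4
(3j)²=2/35 [(2 2 2; 0 0 0)], sign=-1
Σ_t [0,1]: t=0:+1/4 t=1:−1/2 = -1/4
(3j)²=1/70 [(2 2 2; 1 0 -1)], sign=+1
⇒ 4πI² = 5/49
I = (-1)√(5/49/(4π)) = -0.09011188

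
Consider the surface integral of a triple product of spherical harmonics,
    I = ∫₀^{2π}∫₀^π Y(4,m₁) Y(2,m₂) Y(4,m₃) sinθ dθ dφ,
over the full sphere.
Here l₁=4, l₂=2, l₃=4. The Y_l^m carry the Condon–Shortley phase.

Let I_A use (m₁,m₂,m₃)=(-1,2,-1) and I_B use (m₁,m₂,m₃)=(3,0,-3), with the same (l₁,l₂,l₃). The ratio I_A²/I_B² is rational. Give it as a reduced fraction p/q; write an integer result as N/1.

Shared (l₁,l₂,l₃)=(4,2,4): N and (l;000)² cancel in I_A²/I_B².
A: Δ = 2!·6!·2!/11! = 1/13860; Racah Σ t=2..2: t=2:+1/144 = 1/144; ⇒ 3j(4 2 4; -1 2 -1)² = 10/231, sgn -1
B: Δ = 2!·6!·2!/11! = 1/13860; Racah Σ t=0..1: t=0:+1/480 t=1:−1/720 = 1/1440; ⇒ 3j(4 2 4; 3 0 -3)² = 7/1980, sgn -1
I_A²/I_B² = (10/231)/(7/1980) = 600/49

600/49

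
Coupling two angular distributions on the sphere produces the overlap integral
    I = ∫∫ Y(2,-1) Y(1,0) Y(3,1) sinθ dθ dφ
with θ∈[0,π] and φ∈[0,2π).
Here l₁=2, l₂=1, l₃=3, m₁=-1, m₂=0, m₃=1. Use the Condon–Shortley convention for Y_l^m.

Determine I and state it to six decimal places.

-0.233597

Rules hold: Σm=0, L=6 even, 1≤3≤3.
N = 5·3·7 = 105
Δ = 0!·4!·2!/7! = 1/105
Racah Σ t=0..0: t=0:+1/4 = 1/4
⇒ 3j(2 1 3; 0 0 0)² = 3/35, sgn -1
Racah Σ t=0..0: t=0:+1/6 = 1/6
⇒ 3j(2 1 3; -1 0 1)² = 8/105, sgn +1
4πI² = N·(3j₀)²·(3jₘ)² = 24/35
I = -1·√(0.685714/4π) = -0.23359668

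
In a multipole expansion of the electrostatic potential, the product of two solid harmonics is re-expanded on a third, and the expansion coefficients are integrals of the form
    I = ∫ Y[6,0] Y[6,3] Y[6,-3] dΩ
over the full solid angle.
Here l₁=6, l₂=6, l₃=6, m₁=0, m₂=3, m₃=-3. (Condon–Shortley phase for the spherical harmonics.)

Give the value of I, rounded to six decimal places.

Rules hold: Σm=0, L=18 even, 0≤6≤12.
N = 13·13·13 = 2197
Δ = 6!·6!·6!/19! = 1/325909584
Racah Σ t=0..6: t=0:+1/373248000 t=1:−1/1728000 t=2:+1/110592 t=3:−1/46656 t=4:+1/110592 t=5:−1/1728000 t=6:+1/373248000 = -7/1555200
⇒ 3j(6 6 6; 0 0 0)² = 400/46189, sgn -1
Racah Σ t=3..6: t=3:−1/933120 t=4:+1/276480 t=5:−1/691200 t=6:+1/18662400 = 43/37324800
⇒ 3j(6 6 6; 0 3 -3)² = 1849/184756, sgn -1
4πI² = N·(3j₀)²·(3jₘ)² = 2403700/12623809
I = +1·√(0.19041/4π) = 0.12309488

0.123095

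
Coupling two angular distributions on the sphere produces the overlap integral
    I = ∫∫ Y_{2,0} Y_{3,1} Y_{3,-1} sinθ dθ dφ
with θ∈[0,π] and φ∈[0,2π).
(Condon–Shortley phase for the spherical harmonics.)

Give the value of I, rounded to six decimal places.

-0.126157

Checks pass: Σm=0; 8 even; l₃=3∈[1,5].
(2·2+1)(2·3+1)(2·3+1) = 245
Δ: 2! 2! 4! / 9! → 1/3780
sum: t=0:+1/24 t=1:−1/4 t=2:+1/24 = -1/6
3j²(2 3 3; 0 0 0) = Δ·Π!·Σ² = 4/105  (sign +1)
sum: t=0:+1/96 t=1:−1/6 t=2:+1/16 = -3/32
3j²(2 3 3; 0 1 -1) = Δ·Π!·Σ² = 3/140  (sign -1)
combine: 4πI² = 245·4/105·3/140 = 1/5
take √, sign -1: I = -0.12615663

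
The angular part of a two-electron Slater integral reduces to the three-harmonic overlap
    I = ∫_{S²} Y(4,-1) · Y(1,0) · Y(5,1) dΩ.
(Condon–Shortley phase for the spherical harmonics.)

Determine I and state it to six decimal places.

Checks pass: Σm=0; 10 even; l₃=5∈[3,5].
(2·4+1)(2·1+1)(2·5+1) = 297
Δ: 0! 8! 2! / 11! → 1/495
sum: t=0:+1/576 = 1/576
3j²(4 1 5; 0 0 0) = Δ·Π!·Σ² = 5/99  (sign -1)
sum: t=0:+1/720 = 1/720
3j²(4 1 5; -1 0 1) = Δ·Π!·Σ² = 8/165  (sign +1)
combine: 4πI² = 297·5/99·8/165 = 8/11
take √, sign -1: I = -0.24057125

-0.240571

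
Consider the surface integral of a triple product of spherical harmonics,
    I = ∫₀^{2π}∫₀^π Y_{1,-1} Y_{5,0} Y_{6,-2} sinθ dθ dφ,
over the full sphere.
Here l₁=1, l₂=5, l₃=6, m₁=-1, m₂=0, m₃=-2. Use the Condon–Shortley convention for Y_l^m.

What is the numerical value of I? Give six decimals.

0.000000

m-sum = -1 + 0 − 2 = -3 ≠ 0 ⇒ I = 0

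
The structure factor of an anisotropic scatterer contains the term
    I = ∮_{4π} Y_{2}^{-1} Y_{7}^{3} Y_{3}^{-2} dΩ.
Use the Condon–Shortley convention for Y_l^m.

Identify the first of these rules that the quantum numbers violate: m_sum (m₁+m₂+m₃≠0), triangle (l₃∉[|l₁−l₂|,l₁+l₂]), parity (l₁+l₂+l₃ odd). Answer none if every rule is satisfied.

triangle

azimuthal sum: -1 + 3 − 2 = 0  ✓
5 ≤ 3 ≤ 9 (triangle on l)  ✗
L = 2 + 7 + 3 = 12 (even)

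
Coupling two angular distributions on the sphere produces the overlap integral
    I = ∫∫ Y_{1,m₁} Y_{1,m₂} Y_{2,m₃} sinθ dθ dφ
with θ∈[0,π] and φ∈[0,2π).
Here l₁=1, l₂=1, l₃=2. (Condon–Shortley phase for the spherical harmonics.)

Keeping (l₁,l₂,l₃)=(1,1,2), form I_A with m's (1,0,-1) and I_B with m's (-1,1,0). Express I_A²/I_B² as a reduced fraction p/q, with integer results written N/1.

3/1

l's match ⇒ only the (l;m) 3-j factors differ between A and B.
A: triangle coeff Δ(1,1,2) = 1/30; Σ_t [0,0]: t=0:+1/2 = 1/2; (3j)²=1/10 [(1 1 2; 1 0 -1)], sign=-1
B: triangle coeff Δ(1,1,2) = 1/30; Σ_t [0,0]: t=0:+1/4 = 1/4; (3j)²=1/30 [(1 1 2; -1 1 0)], sign=+1
I_A²/I_B² = (1/10)/(1/30) = 3/1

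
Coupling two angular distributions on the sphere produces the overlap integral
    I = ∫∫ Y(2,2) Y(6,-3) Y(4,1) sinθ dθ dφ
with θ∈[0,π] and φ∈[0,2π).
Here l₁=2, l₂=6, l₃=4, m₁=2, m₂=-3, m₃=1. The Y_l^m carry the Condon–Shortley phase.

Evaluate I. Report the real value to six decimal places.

-0.178526

Rules hold: Σm=0, L=12 even, 4≤4≤8.
N = 5·13·9 = 585
Δ = 4!·0!·8!/13! = 1/6435
Racah Σ t=2..2: t=2:+1/2304 = 1/2304
⇒ 3j(2 6 4; 0 0 0)² = 5/143, sgn +1
Racah Σ t=0..0: t=0:+1/17280 = 1/17280
⇒ 3j(2 6 4; 2 -3 1)² = 14/715, sgn -1
4πI² = N·(3j₀)²·(3jₘ)² = 630/1573
I = -1·√(0.400509/4π) = -0.17852580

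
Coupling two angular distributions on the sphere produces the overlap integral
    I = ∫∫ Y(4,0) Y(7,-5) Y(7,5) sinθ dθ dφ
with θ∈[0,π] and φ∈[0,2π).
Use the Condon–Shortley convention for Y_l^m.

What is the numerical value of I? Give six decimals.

Checks pass: Σm=0; 18 even; l₃=7∈[3,11].
(2·4+1)(2·7+1)(2·7+1) = 2025
Δ: 4! 4! 10! / 19! → 1/58198140
sum: t=0:+1/17418240 t=1:−1/622080 t=2:+1/230400 t=3:−1/622080 t=4:+1/17418240 = 1/806400
3j²(4 7 7; 0 0 0) = Δ·Π!·Σ² = 2268/230945  (sign -1)
sum: t=0:+1/46448640 t=1:−1/13063680 t=2:+1/58060800 = -79/2090188800
3j²(4 7 7; 0 -5 5) = Δ·Π!·Σ² = 68651/5290740  (sign -1)
combine: 4πI² = 2025·2268/230945·68651/5290740 = 4549689/17631601
take √, sign +1: I = 0.14329797

0.143298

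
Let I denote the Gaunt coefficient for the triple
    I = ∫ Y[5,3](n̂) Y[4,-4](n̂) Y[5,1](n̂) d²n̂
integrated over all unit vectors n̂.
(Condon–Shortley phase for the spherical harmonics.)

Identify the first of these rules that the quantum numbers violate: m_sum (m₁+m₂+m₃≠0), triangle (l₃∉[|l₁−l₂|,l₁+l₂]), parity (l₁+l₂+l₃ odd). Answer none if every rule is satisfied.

none

Σmᵢ = 0  ✓
l₃∈[|l₁−l₂|,l₁+l₂]=[1,9], have l₃=5  ✓
Σlᵢ = 14 ⇒ even  ✓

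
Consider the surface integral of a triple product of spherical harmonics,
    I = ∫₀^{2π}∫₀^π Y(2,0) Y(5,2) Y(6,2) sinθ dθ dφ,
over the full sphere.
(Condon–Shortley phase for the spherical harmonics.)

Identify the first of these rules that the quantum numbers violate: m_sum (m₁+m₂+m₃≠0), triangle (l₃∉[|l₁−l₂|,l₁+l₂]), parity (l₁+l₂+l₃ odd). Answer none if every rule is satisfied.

m₁+m₂+m₃ = 0 + 2 + 2 = 4  ✗
triangle: |2−5|=3 ≤ l₃=6 ≤ 2+5=7
parity: l₁+l₂+l₃ = 13 is odd

m_sum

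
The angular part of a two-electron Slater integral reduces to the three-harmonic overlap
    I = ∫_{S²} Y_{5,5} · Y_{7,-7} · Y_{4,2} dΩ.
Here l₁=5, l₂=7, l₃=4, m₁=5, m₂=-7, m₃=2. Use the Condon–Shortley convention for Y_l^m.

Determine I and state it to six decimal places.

m-sum 0 ✓  L=16 even ✓  2≤4≤12 ✓
Π(2lᵢ+1) = 11×15×9 = 1485
triangle coeff Δ(5,7,4) = 1/6126120
Σ_t [3,5]: t=3:−1/69120 t=4:+1/20736 t=5:−1/69120 = 1/51840
(3j)²=280/21879 [(5 7 4; 0 0 0)], sign=+1
Σ_t [0,0]: t=0:+1/58060800 = 1/58060800
(3j)²=3/136 [(5 7 4; 5 -7 2)], sign=+1
⇒ 4πI² = 1575/3757
I = (+1)√(1575/3757/(4π)) = 0.18264793

0.182648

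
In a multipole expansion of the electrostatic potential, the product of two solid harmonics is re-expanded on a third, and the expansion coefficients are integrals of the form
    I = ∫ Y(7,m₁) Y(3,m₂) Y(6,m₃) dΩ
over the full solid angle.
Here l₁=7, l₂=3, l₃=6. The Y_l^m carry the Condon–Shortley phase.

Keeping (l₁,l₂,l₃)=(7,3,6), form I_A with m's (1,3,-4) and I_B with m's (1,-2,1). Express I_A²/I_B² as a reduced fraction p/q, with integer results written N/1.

2025/4802

l's match ⇒ only the (l;m) 3-j factors differ between A and B.
A: triangle coeff Δ(7,3,6) = 1/2042040; Σ_t [4,4]: t=4:+1/3870720 = 1/3870720; (3j)²=675/136136 [(7 3 6; 1 3 -4)], sign=+1
B: triangle coeff Δ(7,3,6) = 1/2042040; Σ_t [0,1]: t=0:+1/414720 t=1:−1/172800 = -7/2073600; (3j)²=343/29172 [(7 3 6; 1 -2 1)], sign=+1
I_A²/I_B² = (675/136136)/(343/29172) = 2025/4802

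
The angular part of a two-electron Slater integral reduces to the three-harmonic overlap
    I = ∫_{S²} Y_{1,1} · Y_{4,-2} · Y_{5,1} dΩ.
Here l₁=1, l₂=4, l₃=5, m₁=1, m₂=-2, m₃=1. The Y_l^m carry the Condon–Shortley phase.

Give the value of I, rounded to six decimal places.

m-sum 0 ✓  L=10 even ✓  3≤5≤5 ✓
Π(2lᵢ+1) = 3×9×11 = 297
triangle coeff Δ(1,4,5) = 1/495
Σ_t [0,0]: t=0:+1/576 = 1/576
(3j)²=5/99 [(1 4 5; 0 0 0)], sign=-1
Σ_t [0,0]: t=0:+1/2880 = 1/2880
(3j)²=2/165 [(1 4 5; 1 -2 1)], sign=+1
⇒ 4πI² = 2/11
I = (-1)√(2/11/(4π)) = -0.12028562

-0.120286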